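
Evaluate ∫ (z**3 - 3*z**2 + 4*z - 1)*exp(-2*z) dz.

Use integration by parts with u = z**3 - 3*z**2 + 4*z - 1, dv = exp(-2*z) dz, so v = -exp(-2*z)/2.
Apply parts 3 times (tabular method): alternate signs, differentiate u down to 0, integrate dv up.

(-4*z**3 + 6*z**2 - 10*z - 1)*exp(-2*z)/8 + C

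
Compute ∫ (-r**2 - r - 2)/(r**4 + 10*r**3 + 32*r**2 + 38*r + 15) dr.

Factor the denominator: (r + 1)**2*(r + 3)*(r + 5).
Partial-fraction decomposition: 11/(16*(r + 5)) - 1/(r + 3) + 5/(16*(r + 1)) - 1/(4*(r + 1)**2).
Integrate each term; A/(r−a) gives A·log|r−a|; A/(r−a)² gives −A/(r−a).

5*log(r + 1)/16 - log(r + 3) + 11*log(r + 5)/16 + 1/(4*r + 4) + C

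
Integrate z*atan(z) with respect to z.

z**2*atan(z)/2 - z/2 + atan(z)/2 + C

Use integration by parts with u = arctan(z), dv = z dz.
Then du = 1/(z**2 + 1) dz.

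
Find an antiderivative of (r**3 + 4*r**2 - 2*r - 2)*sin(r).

Use integration by parts with u = r**3 + 4*r**2 - 2*r - 2, dv = sin(r) dr, so v = -cos(r).
Apply parts 3 times (tabular method): alternate signs, differentiate u down to 0, integrate dv up.

-r**3*cos(r) + 3*r**2*sin(r) - 4*r**2*cos(r) + 8*r*sin(r) + 8*r*cos(r) - 8*sin(r) + 10*cos(r) + C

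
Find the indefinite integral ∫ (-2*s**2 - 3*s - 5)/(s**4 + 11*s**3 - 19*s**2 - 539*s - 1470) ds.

-31*log(s - 7)/546 + 5*log(s + 5)/3 - 59*log(s + 6)/13 + 41*log(s + 7)/14 + C

Factor the denominator: (s - 7)*(s + 5)*(s + 6)*(s + 7).
Partial-fraction decomposition: 41/(14*(s + 7)) - 59/(13*(s + 6)) + 5/(3*(s + 5)) - 31/(546*(s - 7)).
Integrate each term: A/(s−a) contributes A·log|s−a|.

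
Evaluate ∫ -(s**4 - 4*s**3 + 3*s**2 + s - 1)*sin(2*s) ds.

Use integration by parts with u = s**4 - 4*s**3 + 3*s**2 + s - 1, dv = -sin(2*s) ds, so v = cos(2*s)/2.
Apply parts 4 times (tabular method): alternate signs, differentiate u down to 0, integrate dv up.

s**4*cos(2*s)/2 - s**3*sin(2*s) - 2*s**3*cos(2*s) + 3*s**2*sin(2*s) + 7*s*cos(2*s)/2 - 7*sin(2*s)/4 - cos(2*s)/2 + C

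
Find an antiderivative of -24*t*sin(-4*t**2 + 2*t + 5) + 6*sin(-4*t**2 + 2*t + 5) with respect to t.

-3*cos(-4*t**2 + 2*t + 5) + C

Let u = 4*t**2 - 2*t - 5, so du = (8*t - 2) dt.
Rewriting, the integral becomes 3·∫ sin(u) du = 3·-cos(u).
Substituting back, u = 4*t**2 - 2*t - 5.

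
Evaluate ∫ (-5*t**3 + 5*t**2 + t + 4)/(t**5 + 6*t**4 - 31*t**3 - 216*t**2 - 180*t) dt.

-log(t)/45 - 445*log(t - 6)/2772 + 13*log(t + 1)/140 - 749*log(t + 5)/220 + 629*log(t + 6)/180 + C

Factor the denominator: t*(t - 6)*(t + 1)*(t + 5)*(t + 6).
Partial-fraction decomposition: 629/(180*(t + 6)) - 749/(220*(t + 5)) + 13/(140*(t + 1)) - 445/(2772*(t - 6)) - 1/(45*t).
Integrate each term: A/(t−a) contributes A·log|t−a|.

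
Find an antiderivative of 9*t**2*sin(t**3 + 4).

Let u = t**3 + 4, so du = (3*t**2) dt.
Rewriting, the integral becomes 3·∫ sin(u) du = 3·-cos(u).
Substituting back, u = t**3 + 4.

-3*cos(t**3 + 4) + C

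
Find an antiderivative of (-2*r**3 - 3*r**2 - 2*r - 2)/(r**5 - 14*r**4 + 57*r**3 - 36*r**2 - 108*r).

Factor the denominator: r*(r - 6)**2*(r - 3)*(r + 1).
Partial-fraction decomposition: -1/(196*(r + 1)) - 89/(108*(r - 3)) + 715/(882*(r - 6)) - 277/(63*(r - 6)**2) + 1/(54*r).
Integrate each term; A/(r−a) gives A·log|r−a|; A/(r−a)² gives −A/(r−a).

log(r)/54 + 715*log(r - 6)/882 - 89*log(r - 3)/108 - log(r + 1)/196 + 277/(63*r - 378) + C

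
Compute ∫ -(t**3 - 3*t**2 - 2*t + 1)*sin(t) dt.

Use integration by parts with u = t**3 - 3*t**2 - 2*t + 1, dv = -sin(t) dt, so v = cos(t).
Apply parts 3 times (tabular method): alternate signs, differentiate u down to 0, integrate dv up.

t**3*cos(t) - 3*t**2*sin(t) - 3*t**2*cos(t) + 6*t*sin(t) - 8*t*cos(t) + 8*sin(t) + 7*cos(t) + C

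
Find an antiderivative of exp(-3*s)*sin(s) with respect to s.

Let I denote the integral. Integrate by parts with u = sin(s), dv = exp(-3*s) ds, so v = -exp(-3*s)/3: I = -exp(-3*s)*sin(s)/3 + (1/3)·∫ exp(-3*s)*cos(s) ds.
Apply parts again with u = cos(s), dv = exp(-3*s) ds: ∫ exp(-3*s)*cos(s) ds = -exp(-3*s)*cos(s)/3 − (1/3)·I. Substituting back brings back I: I = -exp(-3*s)*sin(s)/3 - exp(-3*s)*cos(s)/9 − (1/9)·I.
Solving for I: (1 + 1/9)·I equals the remaining terms, so I = (9/10)·(-exp(-3*s)*sin(s)/3 - exp(-3*s)*cos(s)/9).

-3*exp(-3*s)*sin(s)/10 - exp(-3*s)*cos(s)/10 + C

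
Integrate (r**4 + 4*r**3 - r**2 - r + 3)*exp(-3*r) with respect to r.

Use integration by parts with u = r**4 + 4*r**3 - r**2 - r + 3, dv = exp(-3*r) dr, so v = -exp(-3*r)/3.
Apply parts 4 times (tabular method): alternate signs, differentiate u down to 0, integrate dv up.

(-27*r**4 - 144*r**3 - 117*r**2 - 51*r - 98)*exp(-3*r)/81 + C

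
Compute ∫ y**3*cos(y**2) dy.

Let u = y², du = 2y dy; rewrite as (1/2)∫ u^1·cos(1u) du.
Now integrate by parts 1 time.

y**2*sin(y**2)/2 + cos(y**2)/2 + C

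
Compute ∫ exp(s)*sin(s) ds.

exp(s)*sin(s)/2 - exp(s)*cos(s)/2 + C

Let I denote the integral. Integrate by parts with u = sin(s), dv = exp(s) ds, so v = exp(s): I = exp(s)*sin(s) − ∫ exp(s)*cos(s) ds.
Apply parts again with u = cos(s), dv = exp(s) ds: ∫ exp(s)*cos(s) ds = exp(s)*cos(s) + I. Substituting back brings back I: I = exp(s)*sin(s) - exp(s)*cos(s) − I.
Solving for I: (1 + 1)·I equals the remaining terms, so I = (1/2)·(exp(s)*sin(s) - exp(s)*cos(s)).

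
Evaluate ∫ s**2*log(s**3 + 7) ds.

s**3*log(s**3 + 7)/3 - s**3/3 + 7*log(s**3 + 7)/3 + C

Let u = s**3 + 7, so du = (3*s**2) ds.
The integral becomes (1/3)·∫ log(u) du; integrate by parts with u′=log(u), dv′=du.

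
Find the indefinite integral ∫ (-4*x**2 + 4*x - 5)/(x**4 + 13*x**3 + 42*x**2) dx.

Factor the denominator: x**2*(x + 6)*(x + 7).
Partial-fraction decomposition: 229/(49*(x + 7)) - 173/(36*(x + 6)) + 233/(1764*x) - 5/(42*x**2).
Integrate each term; A/(x−a) gives A·log|x−a|; A/(x−a)² gives −A/(x−a).

233*log(x)/1764 - 173*log(x + 6)/36 + 229*log(x + 7)/49 + 5/(42*x) + C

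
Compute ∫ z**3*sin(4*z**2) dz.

Let u = z², du = 2z dz; rewrite as (1/2)∫ u^1·sin(4u) du.
Now integrate by parts 1 time.

-z**2*cos(4*z**2)/8 + sin(4*z**2)/32 + C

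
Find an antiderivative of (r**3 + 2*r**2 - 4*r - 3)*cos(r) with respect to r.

r**3*sin(r) + 2*r**2*sin(r) + 3*r**2*cos(r) - 10*r*sin(r) + 4*r*cos(r) - 7*sin(r) - 10*cos(r) + C

Use integration by parts with u = r**3 + 2*r**2 - 4*r - 3, dv = cos(r) dr, so v = sin(r).
Apply parts 3 times (tabular method): alternate signs, differentiate u down to 0, integrate dv up.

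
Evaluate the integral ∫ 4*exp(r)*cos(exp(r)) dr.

Let u = exp(r), so du = (exp(r)) dr.
Rewriting, the integral becomes 4·∫ cos(u) du = 4·sin(u).
Substituting back, u = exp(r).

4*sin(exp(r)) + C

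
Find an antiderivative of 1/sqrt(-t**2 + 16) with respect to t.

Substitute t = 4·sin(θ), so dt = 4·cos(θ) dθ and the radical becomes sqrt(-t**2 + 16) = 4·cos(θ) by the Pythagorean identity.
Integrate the resulting trig expression in θ, then back-substitute θ = asin(t/4), sin(θ) = t/4, cos(θ) = sqrt(-t**2 + 16)/4 (absorbing any constant into C).

asin(t/4) + C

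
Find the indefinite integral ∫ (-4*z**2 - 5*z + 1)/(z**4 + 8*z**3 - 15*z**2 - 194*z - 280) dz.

-31*log(z - 5)/189 + log(z + 2)/14 - 43*log(z + 4)/54 + 8*log(z + 7)/9 + C

Factor the denominator: (z - 5)*(z + 2)*(z + 4)*(z + 7).
Partial-fraction decomposition: 8/(9*(z + 7)) - 43/(54*(z + 4)) + 1/(14*(z + 2)) - 31/(189*(z - 5)).
Integrate each term: A/(z−a) contributes A·log|z−a|.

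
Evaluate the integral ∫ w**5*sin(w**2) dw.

Let u = w², du = 2w dw; rewrite as (1/2)∫ u^2·sin(1u) du.
Now integrate by parts 2 times.

-w**4*cos(w**2)/2 + w**2*sin(w**2) + cos(w**2) + C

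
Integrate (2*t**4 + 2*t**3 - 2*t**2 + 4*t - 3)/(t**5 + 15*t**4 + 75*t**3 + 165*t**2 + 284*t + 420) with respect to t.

Factor the denominator: (t + 3)*(t + 5)*(t + 7)*(t**2 + 4).
Partial-fraction decomposition: -(2659*t - 593)/(19981*(t**2 + 4)) + 3987/(424*(t + 7)) - 927/(116*(t + 5)) + 75/(104*(t + 3)).
Integrate each term; A/(t−a) gives A·log|t−a|; the (Bt+D)/(t²+p²) term gives a log and an atan.

75*log(t + 3)/104 - 927*log(t + 5)/116 + 3987*log(t + 7)/424 - 2659*log(t**2 + 4)/39962 + 593*atan(t/2)/39962 + C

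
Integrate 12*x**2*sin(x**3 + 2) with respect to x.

Let u = x**3 + 2, so du = (3*x**2) dx.
Rewriting, the integral becomes 4·∫ sin(u) du = 4·-cos(u).
Substituting back, u = x**3 + 2.

-4*cos(x**3 + 2) + C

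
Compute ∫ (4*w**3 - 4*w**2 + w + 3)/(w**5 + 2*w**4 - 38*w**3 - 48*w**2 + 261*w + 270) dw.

Factor the denominator: (w - 5)*(w - 3)*(w + 1)*(w + 3)*(w + 6).
Partial-fraction decomposition: -337/(495*(w + 6)) + 1/(2*(w + 3)) - 1/(40*(w + 1)) - 13/(72*(w - 3)) + 17/(44*(w - 5)).
Integrate each term: A/(w−a) contributes A·log|w−a|.

17*log(w - 5)/44 - 13*log(w - 3)/72 - log(w + 1)/40 + log(w + 3)/2 - 337*log(w + 6)/495 + C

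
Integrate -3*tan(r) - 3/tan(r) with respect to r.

Let u = tan(r), so du = (tan(r)**2 + 1) dr.
Rewriting, the integral becomes -3·∫ 1/u du = -3·log(u).
Substituting back, u = tan(r).

-3*log(tan(r)) + C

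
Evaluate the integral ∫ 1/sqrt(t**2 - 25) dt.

Substitute t = 5·sec(θ), so dt = 5·sec(θ)*tan(θ) dθ and the radical becomes sqrt(t**2 - 25) = 5·tan(θ) by the Pythagorean identity.
Integrate the resulting trig expression in θ, then back-substitute sec(θ) = t/5, tan(θ) = sqrt(t**2 - 25)/5 (absorbing any constant into C).

log(t + sqrt(t**2 - 25)) + C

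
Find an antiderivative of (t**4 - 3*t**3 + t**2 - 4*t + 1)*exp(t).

(t**4 - 7*t**3 + 22*t**2 - 48*t + 49)*exp(t) + C

Use integration by parts with u = t**4 - 3*t**3 + t**2 - 4*t + 1, dv = exp(t) dt, so v = exp(t).
Apply parts 4 times (tabular method): alternate signs, differentiate u down to 0, integrate dv up.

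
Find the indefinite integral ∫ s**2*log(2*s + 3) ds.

s**3*log(2*s + 3)/3 - s**3/9 + s**2/4 - 3*s/4 + 9*log(2*s + 3)/8 + C

Use integration by parts with u = log(2*s + 3), dv = s**2 ds.
Then du = 2/(2*s + 3) ds and v = s**3/3.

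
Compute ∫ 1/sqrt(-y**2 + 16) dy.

Substitute y = 4·sin(θ), so dy = 4·cos(θ) dθ and the radical becomes sqrt(-y**2 + 16) = 4·cos(θ) by the Pythagorean identity.
Integrate the resulting trig expression in θ, then back-substitute θ = asin(y/4), sin(θ) = y/4, cos(θ) = sqrt(-y**2 + 16)/4 (absorbing any constant into C).

asin(y/4) + C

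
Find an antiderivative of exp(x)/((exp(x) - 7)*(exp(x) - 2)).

log(exp(x) - 7)/5 - log(exp(x) - 2)/5 + C

Let u = e^x, du = e^x dx.
The integral becomes ∫ du/((u-7)(u-2)); decompose into partial fractions.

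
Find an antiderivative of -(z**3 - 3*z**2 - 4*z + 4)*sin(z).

Use integration by parts with u = z**3 - 3*z**2 - 4*z + 4, dv = -sin(z) dz, so v = cos(z).
Apply parts 3 times (tabular method): alternate signs, differentiate u down to 0, integrate dv up.

z**3*cos(z) - 3*z**2*sin(z) - 3*z**2*cos(z) + 6*z*sin(z) - 10*z*cos(z) + 10*sin(z) + 10*cos(z) + C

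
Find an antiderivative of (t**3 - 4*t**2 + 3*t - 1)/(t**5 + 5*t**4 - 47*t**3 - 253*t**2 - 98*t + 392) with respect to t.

Factor the denominator: (t - 7)*(t - 1)*(t + 2)*(t + 4)*(t + 7).
Partial-fraction decomposition: -187/(560*(t + 7)) + 47/(110*(t + 4)) - 31/(270*(t + 2)) + 1/(720*(t - 1)) + 167/(8316*(t - 7)).
Integrate each term: A/(t−a) contributes A·log|t−a|.

167*log(t - 7)/8316 + log(t - 1)/720 - 31*log(t + 2)/270 + 47*log(t + 4)/110 - 187*log(t + 7)/560 + C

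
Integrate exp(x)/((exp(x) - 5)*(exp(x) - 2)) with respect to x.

Let u = e^x, du = e^x dx.
The integral becomes ∫ du/((u-5)(u-2)); decompose into partial fractions.

log(exp(x) - 5)/3 - log(exp(x) - 2)/3 + C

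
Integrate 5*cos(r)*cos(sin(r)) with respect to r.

5*sin(sin(r)) + C

Let u = sin(r), so du = (cos(r)) dr.
Rewriting, the integral becomes 5·∫ cos(u) du = 5·sin(u).
Substituting back, u = sin(r).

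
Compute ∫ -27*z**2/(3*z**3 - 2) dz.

-3*log(3*z**3 - 2) + C

Let u = 3*z**3 - 2, so du = (9*z**2) dz.
Rewriting, the integral becomes -3·∫ 1/u du = -3·log(u).
Substituting back, u = 3*z**3 - 2.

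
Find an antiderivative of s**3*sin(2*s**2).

-s**2*cos(2*s**2)/4 + sin(2*s**2)/8 + C

Let u = s², du = 2s ds; rewrite as (1/2)∫ u^1·sin(2u) du.
Now integrate by parts 1 time.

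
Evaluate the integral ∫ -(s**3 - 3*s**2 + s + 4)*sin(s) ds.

Use integration by parts with u = s**3 - 3*s**2 + s + 4, dv = -sin(s) ds, so v = cos(s).
Apply parts 3 times (tabular method): alternate signs, differentiate u down to 0, integrate dv up.

s**3*cos(s) - 3*s**2*sin(s) - 3*s**2*cos(s) + 6*s*sin(s) - 5*s*cos(s) + 5*sin(s) + 10*cos(s) + C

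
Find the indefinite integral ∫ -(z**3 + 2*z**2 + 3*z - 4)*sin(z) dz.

z**3*cos(z) - 3*z**2*sin(z) + 2*z**2*cos(z) - 4*z*sin(z) - 3*z*cos(z) + 3*sin(z) - 8*cos(z) + C

Use integration by parts with u = z**3 + 2*z**2 + 3*z - 4, dv = -sin(z) dz, so v = cos(z).
Apply parts 3 times (tabular method): alternate signs, differentiate u down to 0, integrate dv up.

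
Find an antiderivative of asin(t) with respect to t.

t*asin(t) + sqrt(-t**2 + 1) + C

Use integration by parts with u = arcsin(t), dv = dt.
Then du = 1/sqrt(-t**2 + 1) dt.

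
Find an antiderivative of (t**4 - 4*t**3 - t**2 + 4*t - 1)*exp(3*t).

Use integration by parts with u = t**4 - 4*t**3 - t**2 + 4*t - 1, dv = exp(3*t) dt, so v = exp(3*t)/3.
Apply parts 4 times (tabular method): alternate signs, differentiate u down to 0, integrate dv up.

(27*t**4 - 144*t**3 + 117*t**2 + 30*t - 37)*exp(3*t)/81 + C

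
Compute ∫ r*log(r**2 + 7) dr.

Let u = r**2 + 7, so du = (2*r) dr.
The integral becomes (1/2)·∫ log(u) du; integrate by parts with u′=log(u), dv′=du.

r**2*log(r**2 + 7)/2 - r**2/2 + 7*log(r**2 + 7)/2 + C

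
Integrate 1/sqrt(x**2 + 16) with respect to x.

Substitute x = 4·tan(θ), so dx = 4·sec(θ)^2 dθ and the radical becomes sqrt(x**2 + 16) = 4·sec(θ) by the Pythagorean identity.
Integrate the resulting trig expression in θ, then back-substitute tan(θ) = x/4, sec(θ) = sqrt(x**2 + 16)/4 (absorbing any constant into C).

log(x + sqrt(x**2 + 16)) + C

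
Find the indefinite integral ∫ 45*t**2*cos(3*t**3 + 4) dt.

5*sin(3*t**3 + 4) + C

Let u = 3*t**3 + 4, so du = (9*t**2) dt.
Rewriting, the integral becomes 5·∫ cos(u) du = 5·sin(u).
Substituting back, u = 3*t**3 + 4.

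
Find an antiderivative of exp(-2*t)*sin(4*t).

-exp(-2*t)*sin(4*t)/10 - exp(-2*t)*cos(4*t)/5 + C

Let I denote the integral. Integrate by parts with u = sin(4*t), dv = exp(-2*t) dt, so v = -exp(-2*t)/2: I = -exp(-2*t)*sin(4*t)/2 + 2·∫ exp(-2*t)*cos(4*t) dt.
Apply parts again with u = cos(4*t), dv = exp(-2*t) dt: ∫ exp(-2*t)*cos(4*t) dt = -exp(-2*t)*cos(4*t)/2 − 2·I. Substituting back brings back I: I = -exp(-2*t)*sin(4*t)/2 - exp(-2*t)*cos(4*t) − 4·I.
Solving for I: (1 + 4)·I equals the remaining terms, so I = (1/5)·(-exp(-2*t)*sin(4*t)/2 - exp(-2*t)*cos(4*t)).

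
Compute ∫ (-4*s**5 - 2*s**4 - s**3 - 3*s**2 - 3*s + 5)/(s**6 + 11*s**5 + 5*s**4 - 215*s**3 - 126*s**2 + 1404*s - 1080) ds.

Factor the denominator: (s - 3)*(s - 2)*(s - 1)*(s + 5)*(s + 6)**2.
Partial-fraction decomposition: 7676317/(254016*(s + 6)) + 28643/(504*(s + 6)**2) - 1415/(42*(s + 5)) - 2/(147*(s - 1)) + 181/(448*(s - 2)) - 149/(162*(s - 3)).
Integrate each term; A/(s−a) gives A·log|s−a|; A/(s−a)² gives −A/(s−a).

-149*log(s - 3)/162 + 181*log(s - 2)/448 - 2*log(s - 1)/147 - 1415*log(s + 5)/42 + 7676317*log(s + 6)/254016 - 28643/(504*s + 3024) + C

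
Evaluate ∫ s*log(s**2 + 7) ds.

Let u = s**2 + 7, so du = (2*s) ds.
The integral becomes (1/2)·∫ log(u) du; integrate by parts with u′=log(u), dv′=du.

s**2*log(s**2 + 7)/2 - s**2/2 + 7*log(s**2 + 7)/2 + C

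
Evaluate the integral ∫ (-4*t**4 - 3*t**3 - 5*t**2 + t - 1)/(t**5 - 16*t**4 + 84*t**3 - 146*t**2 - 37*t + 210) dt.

-1359*log(t - 7)/40 + 749*log(t - 5)/18 - 14*log(t - 3) + 107*log(t - 2)/45 - log(t + 1)/72 + C

Factor the denominator: (t - 7)*(t - 5)*(t - 3)*(t - 2)*(t + 1).
Partial-fraction decomposition: -1/(72*(t + 1)) + 107/(45*(t - 2)) - 14/(t - 3) + 749/(18*(t - 5)) - 1359/(40*(t - 7)).
Integrate each term: A/(t−a) contributes A·log|t−a|.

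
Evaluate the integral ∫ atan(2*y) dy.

Use integration by parts with u = arctan(2*y), dv = dy.
Then du = 2/(4*y**2 + 1) dy.

y*atan(2*y) - log(4*y**2 + 1)/4 + C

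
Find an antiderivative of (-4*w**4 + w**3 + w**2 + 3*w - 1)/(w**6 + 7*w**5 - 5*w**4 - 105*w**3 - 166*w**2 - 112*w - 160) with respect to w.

Factor the denominator: (w - 4)*(w + 2)*(w + 4)*(w + 5)*(w**2 + 1).
Partial-fraction decomposition: -2*(3*w - 2)/(221*(w**2 + 1)) + 436/(117*(w + 5)) - 1085/(272*(w + 4)) + 5/(12*(w + 2)) - 311/(2448*(w - 4)).
Integrate each term; A/(w−a) gives A·log|w−a|; the (Bw+D)/(w²+p²) term gives a log and an atan.

-311*log(w - 4)/2448 + 5*log(w + 2)/12 - 1085*log(w + 4)/272 + 436*log(w + 5)/117 - 3*log(w**2 + 1)/221 + 4*atan(w)/221 + C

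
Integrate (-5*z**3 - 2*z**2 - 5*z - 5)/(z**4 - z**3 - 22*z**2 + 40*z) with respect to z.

-log(z)/8 - 377*log(z - 4)/72 + 9*log(z - 2)/4 - 17*log(z + 5)/9 + C

Factor the denominator: z*(z - 4)*(z - 2)*(z + 5).
Partial-fraction decomposition: -17/(9*(z + 5)) + 9/(4*(z - 2)) - 377/(72*(z - 4)) - 1/(8*z).
Integrate each term: A/(z−a) contributes A·log|z−a|.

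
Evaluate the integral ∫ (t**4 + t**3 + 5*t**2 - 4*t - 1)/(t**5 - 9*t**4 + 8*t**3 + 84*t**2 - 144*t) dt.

log(t)/144 + 1667*log(t - 6)/432 - 383*log(t - 4)/112 + 7*log(t - 2)/16 + 22*log(t + 3)/189 + C

Factor the denominator: t*(t - 6)*(t - 4)*(t - 2)*(t + 3).
Partial-fraction decomposition: 22/(189*(t + 3)) + 7/(16*(t - 2)) - 383/(112*(t - 4)) + 1667/(432*(t - 6)) + 1/(144*t).
Integrate each term: A/(t−a) contributes A·log|t−a|.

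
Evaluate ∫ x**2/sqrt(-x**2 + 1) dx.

-x*sqrt(-x**2 + 1)/2 + asin(x)/2 + C

Substitute x = sin(θ), so dx = cos(θ) dθ and the radical becomes sqrt(-x**2 + 1) = cos(θ) by the Pythagorean identity.
Integrate the resulting trig expression in θ, then back-substitute θ = asin(x), sin(θ) = x, cos(θ) = sqrt(-x**2 + 1) (absorbing any constant into C).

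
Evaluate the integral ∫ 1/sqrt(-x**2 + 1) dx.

asin(x) + C

Substitute x = sin(θ), so dx = cos(θ) dθ and the radical becomes sqrt(-x**2 + 1) = cos(θ) by the Pythagorean identity.
Integrate the resulting trig expression in θ, then back-substitute θ = asin(x), sin(θ) = x, cos(θ) = sqrt(-x**2 + 1) (absorbing any constant into C).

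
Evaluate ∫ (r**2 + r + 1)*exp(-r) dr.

Use integration by parts with u = r**2 + r + 1, dv = exp(-r) dr, so v = -exp(-r).
Apply parts 2 times (tabular method): alternate signs, differentiate u down to 0, integrate dv up.

(-r**2 - 3*r - 4)*exp(-r) + C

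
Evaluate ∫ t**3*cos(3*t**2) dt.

Let u = t², du = 2t dt; rewrite as (1/2)∫ u^1·cos(3u) du.
Now integrate by parts 1 time.

t**2*sin(3*t**2)/6 + cos(3*t**2)/18 + C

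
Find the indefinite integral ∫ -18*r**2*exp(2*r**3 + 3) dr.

Let u = 2*r**3 + 3, so du = (6*r**2) dr.
Rewriting, the integral becomes -3·∫ e^u du = -3·e^u.
Substituting back, u = 2*r**3 + 3.

-3*exp(2*r**3 + 3) + C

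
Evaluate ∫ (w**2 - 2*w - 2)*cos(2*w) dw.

Use integration by parts with u = w**2 - 2*w - 2, dv = cos(2*w) dw, so v = sin(2*w)/2.
Apply parts 2 times (tabular method): alternate signs, differentiate u down to 0, integrate dv up.

w**2*sin(2*w)/2 - w*sin(2*w) + w*cos(2*w)/2 - 5*sin(2*w)/4 - cos(2*w)/2 + C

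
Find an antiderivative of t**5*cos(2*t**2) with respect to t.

Let u = t², du = 2t dt; rewrite as (1/2)∫ u^2·cos(2u) du.
Now integrate by parts 2 times.

t**4*sin(2*t**2)/4 + t**2*cos(2*t**2)/4 - sin(2*t**2)/8 + C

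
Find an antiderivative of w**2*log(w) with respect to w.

w**3*log(w)/3 - w**3/9 + C

Use integration by parts with u = log(w), dv = w**2 dw.
Then du = 1/w dw and v = w**3/3.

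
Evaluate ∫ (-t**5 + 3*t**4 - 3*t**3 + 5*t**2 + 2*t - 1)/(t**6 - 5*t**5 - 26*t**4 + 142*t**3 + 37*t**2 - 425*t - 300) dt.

-497*log(t - 5)/240 + 361*log(t - 4)/225 - 31*log(t - 3)/256 + 307*log(t + 1)/4800 - 5489*log(t + 5)/11520 + 3/(160*t + 160) + C

Factor the denominator: (t - 5)*(t - 4)*(t - 3)*(t + 1)**2*(t + 5).
Partial-fraction decomposition: -5489/(11520*(t + 5)) + 307/(4800*(t + 1)) - 3/(160*(t + 1)**2) - 31/(256*(t - 3)) + 361/(225*(t - 4)) - 497/(240*(t - 5)).
Integrate each term; A/(t−a) gives A·log|t−a|; A/(t−a)² gives −A/(t−a).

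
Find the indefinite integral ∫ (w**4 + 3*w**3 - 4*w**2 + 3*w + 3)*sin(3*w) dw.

Use integration by parts with u = w**4 + 3*w**3 - 4*w**2 + 3*w + 3, dv = sin(3*w) dw, so v = -cos(3*w)/3.
Apply parts 4 times (tabular method): alternate signs, differentiate u down to 0, integrate dv up.

-w**4*cos(3*w)/3 + 4*w**3*sin(3*w)/9 - w**3*cos(3*w) + w**2*sin(3*w) + 16*w**2*cos(3*w)/9 - 32*w*sin(3*w)/27 - w*cos(3*w)/3 + sin(3*w)/9 - 113*cos(3*w)/81 + C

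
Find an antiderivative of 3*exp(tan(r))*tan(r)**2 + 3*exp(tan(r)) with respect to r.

3*exp(tan(r)) + C

Let u = tan(r), so du = (tan(r)**2 + 1) dr.
Rewriting, the integral becomes 3·∫ e^u du = 3·e^u.
Substituting back, u = tan(r).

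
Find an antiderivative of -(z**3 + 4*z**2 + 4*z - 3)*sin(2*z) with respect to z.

z**3*cos(2*z)/2 - 3*z**2*sin(2*z)/4 + 2*z**2*cos(2*z) - 2*z*sin(2*z) + 5*z*cos(2*z)/4 - 5*sin(2*z)/8 - 5*cos(2*z)/2 + C

Use integration by parts with u = z**3 + 4*z**2 + 4*z - 3, dv = -sin(2*z) dz, so v = cos(2*z)/2.
Apply parts 3 times (tabular method): alternate signs, differentiate u down to 0, integrate dv up.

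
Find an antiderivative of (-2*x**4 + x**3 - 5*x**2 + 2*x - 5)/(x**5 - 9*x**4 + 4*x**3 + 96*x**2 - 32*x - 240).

-2549*log(x - 6)/256 + 415*log(x - 5)/49 - 15*log(x - 2)/64 - 3487*log(x + 2)/12544 - 69/(224*x + 448) + C

Factor the denominator: (x - 6)*(x - 5)*(x - 2)*(x + 2)**2.
Partial-fraction decomposition: -3487/(12544*(x + 2)) + 69/(224*(x + 2)**2) - 15/(64*(x - 2)) + 415/(49*(x - 5)) - 2549/(256*(x - 6)).
Integrate each term; A/(x−a) gives A·log|x−a|; A/(x−a)² gives −A/(x−a).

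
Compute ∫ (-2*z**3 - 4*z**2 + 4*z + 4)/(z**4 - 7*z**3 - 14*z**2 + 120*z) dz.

log(z)/30 - 137*log(z - 6)/15 + 326*log(z - 5)/45 - 13*log(z + 4)/90 + C

Factor the denominator: z*(z - 6)*(z - 5)*(z + 4).
Partial-fraction decomposition: -13/(90*(z + 4)) + 326/(45*(z - 5)) - 137/(15*(z - 6)) + 1/(30*z).
Integrate each term: A/(z−a) contributes A·log|z−a|.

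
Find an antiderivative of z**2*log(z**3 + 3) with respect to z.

z**3*log(z**3 + 3)/3 - z**3/3 + log(z**3 + 3) + C

Let u = z**3 + 3, so du = (3*z**2) dz.
The integral becomes (1/3)·∫ log(u) du; integrate by parts with u′=log(u), dv′=du.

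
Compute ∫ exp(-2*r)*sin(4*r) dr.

Let I denote the integral. Integrate by parts with u = sin(4*r), dv = exp(-2*r) dr, so v = -exp(-2*r)/2: I = -exp(-2*r)*sin(4*r)/2 + 2·∫ exp(-2*r)*cos(4*r) dr.
Apply parts again with u = cos(4*r), dv = exp(-2*r) dr: ∫ exp(-2*r)*cos(4*r) dr = -exp(-2*r)*cos(4*r)/2 − 2·I. Substituting back brings back I: I = -exp(-2*r)*sin(4*r)/2 - exp(-2*r)*cos(4*r) − 4·I.
Solving for I: (1 + 4)·I equals the remaining terms, so I = (1/5)·(-exp(-2*r)*sin(4*r)/2 - exp(-2*r)*cos(4*r)).

-exp(-2*r)*sin(4*r)/10 - exp(-2*r)*cos(4*r)/5 + C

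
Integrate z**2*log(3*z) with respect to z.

z**3*(log(z) + log(3))/3 - z**3/9 + C

Use integration by parts with u = log(3*z), dv = z**2 dz.
Then du = 1/z dz and v = z**3/3.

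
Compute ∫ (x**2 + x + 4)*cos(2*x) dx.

x**2*sin(2*x)/2 + x*sin(2*x)/2 + x*cos(2*x)/2 + 7*sin(2*x)/4 + cos(2*x)/4 + C

Use integration by parts with u = x**2 + x + 4, dv = cos(2*x) dx, so v = sin(2*x)/2.
Apply parts 2 times (tabular method): alternate signs, differentiate u down to 0, integrate dv up.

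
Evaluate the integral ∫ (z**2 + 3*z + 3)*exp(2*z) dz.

Use integration by parts with u = z**2 + 3*z + 3, dv = exp(2*z) dz, so v = exp(2*z)/2.
Apply parts 2 times (tabular method): alternate signs, differentiate u down to 0, integrate dv up.

(z**2 + 2*z + 2)*exp(2*z)/2 + C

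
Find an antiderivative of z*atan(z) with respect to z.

z**2*atan(z)/2 - z/2 + atan(z)/2 + C

Use integration by parts with u = arctan(z), dv = z dz.
Then du = 1/(z**2 + 1) dz.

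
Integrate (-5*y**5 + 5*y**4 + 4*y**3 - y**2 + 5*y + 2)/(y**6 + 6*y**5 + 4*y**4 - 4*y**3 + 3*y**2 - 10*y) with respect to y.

-log(y)/5 + 5*log(y - 1)/18 + 98*log(y + 2)/45 - 9101*log(y + 5)/1170 + 17*log(y**2 + 1)/65 + 12*atan(y)/65 + C

Factor the denominator: y*(y - 1)*(y + 2)*(y + 5)*(y**2 + 1).
Partial-fraction decomposition: 2*(17*y + 6)/(65*(y**2 + 1)) - 9101/(1170*(y + 5)) + 98/(45*(y + 2)) + 5/(18*(y - 1)) - 1/(5*y).
Integrate each term; A/(y−a) gives A·log|y−a|; the (By+D)/(y²+p²) term gives a log and an atan.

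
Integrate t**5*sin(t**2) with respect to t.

-t**4*cos(t**2)/2 + t**2*sin(t**2) + cos(t**2) + C

Let u = t², du = 2t dt; rewrite as (1/2)∫ u^2·sin(1u) du.
Now integrate by parts 2 times.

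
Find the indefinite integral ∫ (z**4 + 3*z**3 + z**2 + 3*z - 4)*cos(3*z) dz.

z**4*sin(3*z)/3 + z**3*sin(3*z) + 4*z**3*cos(3*z)/9 - z**2*sin(3*z)/9 + z**2*cos(3*z) + z*sin(3*z)/3 - 2*z*cos(3*z)/27 - 106*sin(3*z)/81 + cos(3*z)/9 + C

Use integration by parts with u = z**4 + 3*z**3 + z**2 + 3*z - 4, dv = cos(3*z) dz, so v = sin(3*z)/3.
Apply parts 4 times (tabular method): alternate signs, differentiate u down to 0, integrate dv up.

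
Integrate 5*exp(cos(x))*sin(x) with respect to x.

-5*exp(cos(x)) + C

Let u = cos(x), so du = (-sin(x)) dx.
Rewriting, the integral becomes -5·∫ e^u du = -5·e^u.
Substituting back, u = cos(x).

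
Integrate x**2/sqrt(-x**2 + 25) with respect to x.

Substitute x = 5·sin(θ), so dx = 5·cos(θ) dθ and the radical becomes sqrt(-x**2 + 25) = 5·cos(θ) by the Pythagorean identity.
Integrate the resulting trig expression in θ, then back-substitute θ = asin(x/5), sin(θ) = x/5, cos(θ) = sqrt(-x**2 + 25)/5 (absorbing any constant into C).

-x*sqrt(-x**2 + 25)/2 + 25*asin(x/5)/2 + C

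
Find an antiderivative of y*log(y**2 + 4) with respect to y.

Let u = y**2 + 4, so du = (2*y) dy.
The integral becomes (1/2)·∫ log(u) du; integrate by parts with u′=log(u), dv′=du.

y**2*log(y**2 + 4)/2 - y**2/2 + 2*log(y**2 + 4) + C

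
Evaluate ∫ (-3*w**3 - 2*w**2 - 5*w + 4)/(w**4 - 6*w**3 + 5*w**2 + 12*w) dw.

Factor the denominator: w*(w - 4)*(w - 3)*(w + 1).
Partial-fraction decomposition: -1/(2*(w + 1)) + 55/(6*(w - 3)) - 12/(w - 4) + 1/(3*w).
Integrate each term: A/(w−a) contributes A·log|w−a|.

log(w)/3 - 12*log(w - 4) + 55*log(w - 3)/6 - log(w + 1)/2 + C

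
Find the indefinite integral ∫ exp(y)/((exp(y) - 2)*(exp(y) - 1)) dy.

log(exp(y) - 2) - log(exp(y) - 1) + C

Let u = e^y, du = e^y dy.
The integral becomes ∫ du/((u-2)(u-1)); decompose into partial fractions.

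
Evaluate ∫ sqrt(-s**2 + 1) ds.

Substitute s = sin(θ), so ds = cos(θ) dθ and the radical becomes sqrt(-s**2 + 1) = cos(θ) by the Pythagorean identity.
Integrate the resulting trig expression in θ, then back-substitute θ = asin(s), sin(θ) = s, cos(θ) = sqrt(-s**2 + 1) (absorbing any constant into C).

s*sqrt(-s**2 + 1)/2 + asin(s)/2 + C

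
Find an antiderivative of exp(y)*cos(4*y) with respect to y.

Let I denote the integral. Integrate by parts with u = cos(4*y), dv = exp(y) dy, so v = exp(y): I = exp(y)*cos(4*y) + 4·∫ exp(y)*sin(4*y) dy.
Apply parts again with u = sin(4*y), dv = exp(y) dy: ∫ exp(y)*sin(4*y) dy = exp(y)*sin(4*y) − 4·I. Substituting back brings back I: I = 4*exp(y)*sin(4*y) + exp(y)*cos(4*y) − 16·I.
Solving for I: (1 + 16)·I equals the remaining terms, so I = (1/17)·(4*exp(y)*sin(4*y) + exp(y)*cos(4*y)).

4*exp(y)*sin(4*y)/17 + exp(y)*cos(4*y)/17 + C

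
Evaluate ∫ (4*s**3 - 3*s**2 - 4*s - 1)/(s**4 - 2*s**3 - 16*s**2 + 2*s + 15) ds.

101*log(s - 5)/48 + log(s - 1)/8 - log(s + 1)/6 + 31*log(s + 3)/16 + C

Factor the denominator: (s - 5)*(s - 1)*(s + 1)*(s + 3).
Partial-fraction decomposition: 31/(16*(s + 3)) - 1/(6*(s + 1)) + 1/(8*(s - 1)) + 101/(48*(s - 5)).
Integrate each term: A/(s−a) contributes A·log|s−a|.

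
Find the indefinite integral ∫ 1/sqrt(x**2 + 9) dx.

log(x + sqrt(x**2 + 9)) + C

Substitute x = 3·tan(θ), so dx = 3·sec(θ)^2 dθ and the radical becomes sqrt(x**2 + 9) = 3·sec(θ) by the Pythagorean identity.
Integrate the resulting trig expression in θ, then back-substitute tan(θ) = x/3, sec(θ) = sqrt(x**2 + 9)/3 (absorbing any constant into C).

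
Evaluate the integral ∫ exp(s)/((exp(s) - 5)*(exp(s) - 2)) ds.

log(exp(s) - 5)/3 - log(exp(s) - 2)/3 + C

Let u = e^s, du = e^s ds.
The integral becomes ∫ du/((u-5)(u-2)); decompose into partial fractions.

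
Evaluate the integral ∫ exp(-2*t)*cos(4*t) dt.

exp(-2*t)*sin(4*t)/5 - exp(-2*t)*cos(4*t)/10 + C

Let I denote the integral. Integrate by parts with u = cos(4*t), dv = exp(-2*t) dt, so v = -exp(-2*t)/2: I = -exp(-2*t)*cos(4*t)/2 − 2·∫ exp(-2*t)*sin(4*t) dt.
Apply parts again with u = sin(4*t), dv = exp(-2*t) dt: ∫ exp(-2*t)*sin(4*t) dt = -exp(-2*t)*sin(4*t)/2 + 2·I. Substituting back brings back I: I = exp(-2*t)*sin(4*t) - exp(-2*t)*cos(4*t)/2 − 4·I.
Solving for I: (1 + 4)·I equals the remaining terms, so I = (1/5)·(exp(-2*t)*sin(4*t) - exp(-2*t)*cos(4*t)/2).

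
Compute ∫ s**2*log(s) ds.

Use integration by parts with u = log(s), dv = s**2 ds.
Then du = 1/s ds and v = s**3/3.

s**3*log(s)/3 - s**3/9 + C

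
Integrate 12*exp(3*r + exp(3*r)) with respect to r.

4*exp(exp(3*r)) + C

Let u = exp(3*r), so du = (3*exp(3*r)) dr.
Rewriting, the integral becomes 4·∫ e^u du = 4·e^u.
Substituting back, u = exp(3*r).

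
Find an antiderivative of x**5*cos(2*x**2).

x**4*sin(2*x**2)/4 + x**2*cos(2*x**2)/4 - sin(2*x**2)/8 + C

Let u = x², du = 2x dx; rewrite as (1/2)∫ u^2·cos(2u) du.
Now integrate by parts 2 times.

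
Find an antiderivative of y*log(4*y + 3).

Use integration by parts with u = log(4*y + 3), dv = y dy.
Then du = 4/(4*y + 3) dy and v = y**2/2.

y**2*log(4*y + 3)/2 - y**2/4 + 3*y/8 - 9*log(4*y + 3)/32 + C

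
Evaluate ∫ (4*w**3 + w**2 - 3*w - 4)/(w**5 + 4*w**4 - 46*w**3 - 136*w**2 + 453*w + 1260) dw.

Factor the denominator: (w - 5)*(w - 4)*(w + 3)**2*(w + 7).
Partial-fraction decomposition: -653/(1056*(w + 7)) + 2725/(6272*(w + 3)) - 47/(112*(w + 3)**2) - 256/(539*(w - 4)) + 253/(384*(w - 5)).
Integrate each term; A/(w−a) gives A·log|w−a|; A/(w−a)² gives −A/(w−a).

253*log(w - 5)/384 - 256*log(w - 4)/539 + 2725*log(w + 3)/6272 - 653*log(w + 7)/1056 + 47/(112*w + 336) + C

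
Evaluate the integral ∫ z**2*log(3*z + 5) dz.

Use integration by parts with u = log(3*z + 5), dv = z**2 dz.
Then du = 3/(3*z + 5) dz and v = z**3/3.

z**3*log(3*z + 5)/3 - z**3/9 + 5*z**2/18 - 25*z/27 + 125*log(3*z + 5)/81 + C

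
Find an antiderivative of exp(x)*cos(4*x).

Let I denote the integral. Integrate by parts with u = cos(4*x), dv = exp(x) dx, so v = exp(x): I = exp(x)*cos(4*x) + 4·∫ exp(x)*sin(4*x) dx.
Apply parts again with u = sin(4*x), dv = exp(x) dx: ∫ exp(x)*sin(4*x) dx = exp(x)*sin(4*x) − 4·I. Substituting back brings back I: I = 4*exp(x)*sin(4*x) + exp(x)*cos(4*x) − 16·I.
Solving for I: (1 + 16)·I equals the remaining terms, so I = (1/17)·(4*exp(x)*sin(4*x) + exp(x)*cos(4*x)).

4*exp(x)*sin(4*x)/17 + exp(x)*cos(4*x)/17 + C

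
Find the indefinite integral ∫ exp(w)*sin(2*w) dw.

exp(w)*sin(2*w)/5 - 2*exp(w)*cos(2*w)/5 + C

Let I denote the integral. Integrate by parts with u = sin(2*w), dv = exp(w) dw, so v = exp(w): I = exp(w)*sin(2*w) − 2·∫ exp(w)*cos(2*w) dw.
Apply parts again with u = cos(2*w), dv = exp(w) dw: ∫ exp(w)*cos(2*w) dw = exp(w)*cos(2*w) + 2·I. Substituting back brings back I: I = exp(w)*sin(2*w) - 2*exp(w)*cos(2*w) − 4·I.
Solving for I: (1 + 4)·I equals the remaining terms, so I = (1/5)·(exp(w)*sin(2*w) - 2*exp(w)*cos(2*w)).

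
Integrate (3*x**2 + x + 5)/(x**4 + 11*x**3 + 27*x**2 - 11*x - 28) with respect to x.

9*log(x - 1)/80 - 7*log(x + 1)/36 + 49*log(x + 4)/45 - 145*log(x + 7)/144 + C

Factor the denominator: (x - 1)*(x + 1)*(x + 4)*(x + 7).
Partial-fraction decomposition: -145/(144*(x + 7)) + 49/(45*(x + 4)) - 7/(36*(x + 1)) + 9/(80*(x - 1)).
Integrate each term: A/(x−a) contributes A·log|x−a|.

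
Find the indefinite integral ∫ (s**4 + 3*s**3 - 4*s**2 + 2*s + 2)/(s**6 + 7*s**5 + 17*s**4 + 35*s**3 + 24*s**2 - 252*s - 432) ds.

Factor the denominator: (s - 2)*(s + 2)*(s + 3)*(s + 4)*(s**2 + 9).
Partial-fraction decomposition: (454*s + 609)/(2925*(s**2 + 9)) + 1/(50*(s + 4)) - 4/(9*(s + 3)) + 1/(4*(s + 2)) + 1/(52*(s - 2)).
Integrate each term; A/(s−a) gives A·log|s−a|; the (Bs+D)/(s²+p²) term gives a log and an atan.

log(s - 2)/52 + log(s + 2)/4 - 4*log(s + 3)/9 + log(s + 4)/50 + 227*log(s**2 + 9)/2925 + 203*atan(s/3)/2925 + C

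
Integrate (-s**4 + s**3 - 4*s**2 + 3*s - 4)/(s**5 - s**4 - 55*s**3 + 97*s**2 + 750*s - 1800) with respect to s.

Factor the denominator: (s - 5)*(s - 4)*(s - 3)*(s + 5)*(s + 6).
Partial-fraction decomposition: -839/(495*(s + 6)) + 869/(720*(s + 5)) - 85/(144*(s - 3)) + 124/(45*(s - 4)) - 589/(220*(s - 5)).
Integrate each term: A/(s−a) contributes A·log|s−a|.

-589*log(s - 5)/220 + 124*log(s - 4)/45 - 85*log(s - 3)/144 + 869*log(s + 5)/720 - 839*log(s + 6)/495 + C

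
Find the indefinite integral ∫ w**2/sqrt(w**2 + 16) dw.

Substitute w = 4·tan(θ), so dw = 4·sec(θ)^2 dθ and the radical becomes sqrt(w**2 + 16) = 4·sec(θ) by the Pythagorean identity.
Integrate the resulting trig expression in θ, then back-substitute tan(θ) = w/4, sec(θ) = sqrt(w**2 + 16)/4 (absorbing any constant into C).

w*sqrt(w**2 + 16)/2 - 8*log(w + sqrt(w**2 + 16)) + C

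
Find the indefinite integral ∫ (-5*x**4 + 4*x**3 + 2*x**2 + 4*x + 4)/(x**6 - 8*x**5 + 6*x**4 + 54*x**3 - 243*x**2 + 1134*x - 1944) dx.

-2758*log(x - 6)/2025 + 883*log(x - 3)/882 + 758*log(x + 4)/6125 + 4801*log(x**2 + 9)/40500 - 109*atan(x/3)/10125 - 263/(378*x - 1134) + C

Factor the denominator: (x - 6)*(x - 3)**2*(x + 4)*(x**2 + 9).
Partial-fraction decomposition: (4801*x - 654)/(20250*(x**2 + 9)) + 758/(6125*(x + 4)) + 883/(882*(x - 3)) + 263/(378*(x - 3)**2) - 2758/(2025*(x - 6)).
Integrate each term; A/(x−a) gives A·log|x−a|; the (Bx+D)/(x²+p²) term gives a log and an atan.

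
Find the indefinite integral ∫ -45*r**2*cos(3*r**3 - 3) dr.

Let u = 3*r**3 - 3, so du = (9*r**2) dr.
Rewriting, the integral becomes -5·∫ cos(u) du = -5·sin(u).
Substituting back, u = 3*r**3 - 3.

-5*sin(3*r**3 - 3) + C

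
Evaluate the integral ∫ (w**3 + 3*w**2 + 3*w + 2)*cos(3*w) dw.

Use integration by parts with u = w**3 + 3*w**2 + 3*w + 2, dv = cos(3*w) dw, so v = sin(3*w)/3.
Apply parts 3 times (tabular method): alternate signs, differentiate u down to 0, integrate dv up.

w**3*sin(3*w)/3 + w**2*sin(3*w) + w**2*cos(3*w)/3 + 7*w*sin(3*w)/9 + 2*w*cos(3*w)/3 + 4*sin(3*w)/9 + 7*cos(3*w)/27 + C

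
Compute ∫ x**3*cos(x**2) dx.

x**2*sin(x**2)/2 + cos(x**2)/2 + C

Let u = x², du = 2x dx; rewrite as (1/2)∫ u^1·cos(1u) du.
Now integrate by parts 1 time.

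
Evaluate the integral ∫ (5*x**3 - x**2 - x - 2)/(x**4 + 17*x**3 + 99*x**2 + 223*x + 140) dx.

Factor the denominator: (x + 1)*(x + 4)*(x + 5)*(x + 7).
Partial-fraction decomposition: 1759/(36*(x + 7)) - 647/(8*(x + 5)) + 334/(9*(x + 4)) - 7/(72*(x + 1)).
Integrate each term: A/(x−a) contributes A·log|x−a|.

-7*log(x + 1)/72 + 334*log(x + 4)/9 - 647*log(x + 5)/8 + 1759*log(x + 7)/36 + C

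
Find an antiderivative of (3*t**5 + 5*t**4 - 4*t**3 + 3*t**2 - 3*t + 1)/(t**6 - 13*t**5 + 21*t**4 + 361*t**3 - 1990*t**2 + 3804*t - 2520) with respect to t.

Factor the denominator: (t - 7)*(t - 5)*(t - 3)*(t - 2)**2*(t + 6).
Partial-fraction decomposition: 15857/(82368*(t + 6)) - 68839/(14400*(t - 2)) - 151/(120*(t - 2)**2) + 1045/(72*(t - 3)) - 12061/(396*(t - 5)) + 61181/(2600*(t - 7)).
Integrate each term; A/(t−a) gives A·log|t−a|; A/(t−a)² gives −A/(t−a).

61181*log(t - 7)/2600 - 12061*log(t - 5)/396 + 1045*log(t - 3)/72 - 68839*log(t - 2)/14400 + 15857*log(t + 6)/82368 + 151/(120*t - 240) + C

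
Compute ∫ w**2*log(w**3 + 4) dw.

w**3*log(w**3 + 4)/3 - w**3/3 + 4*log(w**3 + 4)/3 + C

Let u = w**3 + 4, so du = (3*w**2) dw.
The integral becomes (1/3)·∫ log(u) du; integrate by parts with u′=log(u), dv′=du.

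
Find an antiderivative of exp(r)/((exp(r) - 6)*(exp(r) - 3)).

Let u = e^r, du = e^r dr.
The integral becomes ∫ du/((u-6)(u-3)); decompose into partial fractions.

log(exp(r) - 6)/3 - log(exp(r) - 3)/3 + C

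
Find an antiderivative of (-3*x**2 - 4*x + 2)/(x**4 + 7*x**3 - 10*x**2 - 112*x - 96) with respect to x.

-31*log(x - 4)/200 - log(x + 1)/25 - 5*log(x + 4)/8 + 41*log(x + 6)/50 + C

Factor the denominator: (x - 4)*(x + 1)*(x + 4)*(x + 6).
Partial-fraction decomposition: 41/(50*(x + 6)) - 5/(8*(x + 4)) - 1/(25*(x + 1)) - 31/(200*(x - 4)).
Integrate each term: A/(x−a) contributes A·log|x−a|.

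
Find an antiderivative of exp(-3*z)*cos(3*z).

exp(-3*z)*sin(3*z)/6 - exp(-3*z)*cos(3*z)/6 + C

Let I denote the integral. Integrate by parts with u = cos(3*z), dv = exp(-3*z) dz, so v = -exp(-3*z)/3: I = -exp(-3*z)*cos(3*z)/3 − ∫ exp(-3*z)*sin(3*z) dz.
Apply parts again with u = sin(3*z), dv = exp(-3*z) dz: ∫ exp(-3*z)*sin(3*z) dz = -exp(-3*z)*sin(3*z)/3 + I. Substituting back brings back I: I = exp(-3*z)*sin(3*z)/3 - exp(-3*z)*cos(3*z)/3 − I.
Solving for I: (1 + 1)·I equals the remaining terms, so I = (1/2)·(exp(-3*z)*sin(3*z)/3 - exp(-3*z)*cos(3*z)/3).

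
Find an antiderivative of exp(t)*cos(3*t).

Let I denote the integral. Integrate by parts with u = cos(3*t), dv = exp(t) dt, so v = exp(t): I = exp(t)*cos(3*t) + 3·∫ exp(t)*sin(3*t) dt.
Apply parts again with u = sin(3*t), dv = exp(t) dt: ∫ exp(t)*sin(3*t) dt = exp(t)*sin(3*t) − 3·I. Substituting back brings back I: I = 3*exp(t)*sin(3*t) + exp(t)*cos(3*t) − 9·I.
Solving for I: (1 + 9)·I equals the remaining terms, so I = (1/10)·(3*exp(t)*sin(3*t) + exp(t)*cos(3*t)).

3*exp(t)*sin(3*t)/10 + exp(t)*cos(3*t)/10 + C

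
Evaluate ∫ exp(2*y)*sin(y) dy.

Let I denote the integral. Integrate by parts with u = sin(y), dv = exp(2*y) dy, so v = exp(2*y)/2: I = exp(2*y)*sin(y)/2 − (1/2)·∫ exp(2*y)*cos(y) dy.
Apply parts again with u = cos(y), dv = exp(2*y) dy: ∫ exp(2*y)*cos(y) dy = exp(2*y)*cos(y)/2 + (1/2)·I. Substituting back brings back I: I = exp(2*y)*sin(y)/2 - exp(2*y)*cos(y)/4 − (1/4)·I.
Solving for I: (1 + 1/4)·I equals the remaining terms, so I = (4/5)·(exp(2*y)*sin(y)/2 - exp(2*y)*cos(y)/4).

2*exp(2*y)*sin(y)/5 - exp(2*y)*cos(y)/5 + C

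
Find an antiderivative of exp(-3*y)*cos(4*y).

4*exp(-3*y)*sin(4*y)/25 - 3*exp(-3*y)*cos(4*y)/25 + C

Let I denote the integral. Integrate by parts with u = cos(4*y), dv = exp(-3*y) dy, so v = -exp(-3*y)/3: I = -exp(-3*y)*cos(4*y)/3 − (4/3)·∫ exp(-3*y)*sin(4*y) dy.
Apply parts again with u = sin(4*y), dv = exp(-3*y) dy: ∫ exp(-3*y)*sin(4*y) dy = -exp(-3*y)*sin(4*y)/3 + (4/3)·I. Substituting back brings back I: I = 4*exp(-3*y)*sin(4*y)/9 - exp(-3*y)*cos(4*y)/3 − (16/9)·I.
Solving for I: (1 + 16/9)·I equals the remaining terms, so I = (9/25)·(4*exp(-3*y)*sin(4*y)/9 - exp(-3*y)*cos(4*y)/3).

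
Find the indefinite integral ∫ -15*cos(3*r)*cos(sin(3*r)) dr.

-5*sin(sin(3*r)) + C

Let u = sin(3*r), so du = (3*cos(3*r)) dr.
Rewriting, the integral becomes -5·∫ cos(u) du = -5·sin(u).
Substituting back, u = sin(3*r).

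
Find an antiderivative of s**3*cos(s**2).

Let u = s², du = 2s ds; rewrite as (1/2)∫ u^1·cos(1u) du.
Now integrate by parts 1 time.

s**2*sin(s**2)/2 + cos(s**2)/2 + C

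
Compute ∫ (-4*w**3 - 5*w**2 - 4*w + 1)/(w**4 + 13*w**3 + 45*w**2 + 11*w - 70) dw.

Factor the denominator: (w - 1)*(w + 2)*(w + 5)*(w + 7).
Partial-fraction decomposition: -289/(20*(w + 7)) + 11/(w + 5) - 7/(15*(w + 2)) - 1/(12*(w - 1)).
Integrate each term: A/(w−a) contributes A·log|w−a|.

-log(w - 1)/12 - 7*log(w + 2)/15 + 11*log(w + 5) - 289*log(w + 7)/20 + C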